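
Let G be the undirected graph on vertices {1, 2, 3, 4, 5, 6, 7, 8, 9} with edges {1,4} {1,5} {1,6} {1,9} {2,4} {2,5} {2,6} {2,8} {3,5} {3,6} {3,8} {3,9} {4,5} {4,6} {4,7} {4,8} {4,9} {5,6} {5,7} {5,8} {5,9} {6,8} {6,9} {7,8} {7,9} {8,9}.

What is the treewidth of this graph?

A width-4 tree decomposition is:
Bags: B1 = {4, 5, 6, 8, 9}  B2 = {1, 4, 5, 6, 9}  B3 = {3, 5, 6, 8, 9}  B4 = {4, 5, 7, 8, 9}  B5 = {2, 4, 5, 6, 8}
Tree: B1–B2, B1–B3, B1–B4, B1–B5
Each bag holds 5 vertices, so the decomposition has width 4, which upper-bounds the treewidth. Conversely, {3, 5, 6, 8, 9} is a clique of size 5, and the vertices of any clique must share a bag in every tree decomposition; so some bag has ≥ 5 vertices and tw(G) ≥ 4. Combining the bounds, tw(G) = 4.

4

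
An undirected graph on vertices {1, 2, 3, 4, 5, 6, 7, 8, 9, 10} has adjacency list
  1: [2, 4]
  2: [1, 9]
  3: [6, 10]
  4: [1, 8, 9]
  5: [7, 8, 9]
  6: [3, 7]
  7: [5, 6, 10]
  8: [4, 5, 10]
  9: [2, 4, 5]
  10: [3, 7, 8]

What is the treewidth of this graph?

2

A width-2 tree decomposition is:
Bags: B1 = {3, 6, 10}  B2 = {6, 7, 10}  B3 = {7, 8, 10}  B4 = {5, 7, 8}  B5 = {4, 5, 8}  B6 = {4, 5, 9}  B7 = {1, 4, 9}  B8 = {1, 2, 9}
Tree: B1–B2, B2–B3, B3–B4, B4–B5, B5–B6, B6–B7, B7–B8
Every bag has size at most 3, so the width is 3 − 1 = 2 and tw(G) ≤ 2. The edges 3–6–7–10–3 form a cycle, so G is not a tree and its treewidth is at least 2. The upper and lower bounds meet at 2, so that is the treewidth.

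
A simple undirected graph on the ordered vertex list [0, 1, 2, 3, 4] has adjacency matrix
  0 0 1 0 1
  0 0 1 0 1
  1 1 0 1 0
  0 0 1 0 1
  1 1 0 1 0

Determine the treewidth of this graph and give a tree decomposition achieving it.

Every bag has size at most 3, so the width is 3 − 1 = 2 and tw(G) ≤ 2. The edges 4–3–2–0–4 form a cycle, so G is not a tree and its treewidth is at least 2. Combining the bounds, tw(G) = 2.

Treewidth 2.
One optimal decomposition is:
Bags: B1 = {2, 3, 4}  B2 = {0, 2, 4}  B3 = {1, 2, 4}
Tree: B1–B2, B2–B3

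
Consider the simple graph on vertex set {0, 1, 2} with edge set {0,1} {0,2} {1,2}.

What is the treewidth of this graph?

A width-2 tree decomposition is:
Bags: B1 = {0, 1, 2}
Tree: (single bag)
A single bag containing all 3 vertices is trivially a valid decomposition of width 2. Conversely, {0, 1, 2} is a clique of size 3, and the vertices of any clique must share a bag in every tree decomposition; so some bag has ≥ 3 vertices and tw(G) ≥ 2. Combining the bounds, tw(G) = 2.

2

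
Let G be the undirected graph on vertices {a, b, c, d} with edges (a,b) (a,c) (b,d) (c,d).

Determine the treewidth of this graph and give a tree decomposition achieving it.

Treewidth 2.
One optimal decomposition is:
Bags: B1 = {a, b, d}  B2 = {a, c, d}
Tree: B1–B2

Every bag has size at most 3, so the width is 3 − 1 = 2 and tw(G) ≤ 2. The edges a–b–d–c–a form a cycle, so G is not a tree and its treewidth is at least 2. Combining the bounds, tw(G) = 2.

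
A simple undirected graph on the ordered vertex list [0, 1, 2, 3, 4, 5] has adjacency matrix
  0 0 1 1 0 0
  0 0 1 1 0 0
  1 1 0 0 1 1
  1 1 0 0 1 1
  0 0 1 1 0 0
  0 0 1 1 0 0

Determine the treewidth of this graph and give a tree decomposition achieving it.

Every bag has size at most 3, so the width is 3 − 1 = 2 and tw(G) ≤ 2. The edges 2–1–3–4–2 form a cycle, so G is not a tree and its treewidth is at least 2. Hence tw(G) = 2 exactly.

Treewidth 2.
One such decomposition:
Bags: B1 = {1, 2, 3}  B2 = {2, 3, 4}  B3 = {0, 2, 3}  B4 = {2, 3, 5}
Tree: B1–B2, B2–B3, B3–B4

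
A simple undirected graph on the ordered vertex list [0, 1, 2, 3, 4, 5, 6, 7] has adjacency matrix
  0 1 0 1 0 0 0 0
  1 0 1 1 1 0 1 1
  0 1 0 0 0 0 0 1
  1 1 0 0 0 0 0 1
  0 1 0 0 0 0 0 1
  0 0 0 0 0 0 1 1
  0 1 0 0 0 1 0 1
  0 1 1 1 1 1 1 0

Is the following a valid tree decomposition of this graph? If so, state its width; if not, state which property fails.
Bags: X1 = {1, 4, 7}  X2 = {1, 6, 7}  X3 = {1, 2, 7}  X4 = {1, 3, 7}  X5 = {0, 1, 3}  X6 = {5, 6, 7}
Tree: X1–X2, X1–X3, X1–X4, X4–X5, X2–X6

Vertex coverage: the bags together contain {0, 1, 2, 3, 4, 5, 6, 7}, the full vertex set. Edge coverage: each edge of G has both endpoints in at least one bag. Running intersection: for every vertex, the bags containing it form a connected subtree. All three properties hold, so this is a valid tree decomposition of width max|bag| − 1 = 2, and hence tw(G) ≤ 2.

Yes; width 2.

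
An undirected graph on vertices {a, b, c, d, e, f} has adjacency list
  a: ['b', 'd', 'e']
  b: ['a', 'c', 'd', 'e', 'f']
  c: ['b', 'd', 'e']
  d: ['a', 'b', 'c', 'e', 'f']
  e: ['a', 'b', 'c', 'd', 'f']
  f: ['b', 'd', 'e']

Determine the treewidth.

3

A width-3 tree decomposition is:
Bags: B1 = {b, d, e, f}  B2 = {a, b, d, e}  B3 = {b, c, d, e}
Tree: B1–B2, B2–B3
Every bag has size at most 4, so the width is 4 − 1 = 3 and tw(G) ≤ 3. For the lower bound, the 4 vertices {a, b, d, e} are pairwise adjacent, and any tree decomposition puts a clique entirely inside one bag — forcing width ≥ 3. Combining the bounds, tw(G) = 3.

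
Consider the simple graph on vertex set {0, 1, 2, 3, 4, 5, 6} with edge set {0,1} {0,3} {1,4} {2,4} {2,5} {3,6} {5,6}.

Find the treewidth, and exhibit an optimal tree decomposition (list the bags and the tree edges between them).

Treewidth 2.
One optimal decomposition is:
Bags: B1 = {3, 5, 6}  B2 = {2, 3, 5}  B3 = {2, 3, 4}  B4 = {1, 3, 4}  B5 = {0, 1, 3}
Tree: B1–B2, B2–B3, B3–B4, B4–B5

Every bag has size at most 3, so the width is 3 − 1 = 2 and tw(G) ≤ 2. For the lower bound, G contains the cycle 3–6–5–2–4–1–0–3, so G is not a forest; only forests have treewidth ≤ 1, hence tw(G) ≥ 2. Therefore the treewidth is 2.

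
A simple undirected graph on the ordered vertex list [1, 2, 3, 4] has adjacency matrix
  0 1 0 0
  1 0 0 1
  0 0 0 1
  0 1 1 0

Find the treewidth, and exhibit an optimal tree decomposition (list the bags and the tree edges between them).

Treewidth 1.
One optimal decomposition is:
Bags: B1 = {3, 4}  B2 = {2, 4}  B3 = {1, 2}
Tree: B1–B2, B2–B3

The largest bag has 2 vertices, giving width 1; this decomposition certifies tw(G) ≤ 1. Since G has at least one edge (e.g. 3–4), it is not an edgeless graph, so tw(G) ≥ 1. Hence tw(G) = 1 exactly.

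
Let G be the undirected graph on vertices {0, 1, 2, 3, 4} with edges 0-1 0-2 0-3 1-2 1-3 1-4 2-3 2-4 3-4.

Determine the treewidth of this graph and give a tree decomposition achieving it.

Treewidth 3.
One optimal decomposition is:
Bags: B1 = {1, 2, 3, 4}  B2 = {0, 1, 2, 3}
Tree: B1–B2

The largest bag has 4 vertices, giving width 3; this decomposition certifies tw(G) ≤ 3. On the other hand G contains the 4-clique {0, 1, 2, 3}. A clique must lie in a single bag of any decomposition, so no decomposition can have width below 3. Therefore the treewidth is 3.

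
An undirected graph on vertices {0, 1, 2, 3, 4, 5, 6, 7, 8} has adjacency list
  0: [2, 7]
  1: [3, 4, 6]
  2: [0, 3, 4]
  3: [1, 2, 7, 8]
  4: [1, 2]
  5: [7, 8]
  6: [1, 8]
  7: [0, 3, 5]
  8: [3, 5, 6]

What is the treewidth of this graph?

A width-3 tree decomposition is:
Bags: B1 = {1, 4, 6, 8}  B2 = {1, 3, 4, 8}  B3 = {2, 3, 4, 8}  B4 = {2, 3, 5, 8}  B5 = {2, 3, 5, 7}  B6 = {0, 2, 5, 7}
Tree: B1–B2, B2–B3, B3–B4, B4–B5, B5–B6
Every bag has size at most 4, so the width is 4 − 1 = 3 and tw(G) ≤ 3. For the lower bound: the 4 vertex sets {1,4,6}, {8}, {3}, {0,2,5,7} are disjoint, each induces a connected subgraph, and every pair is joined by at least one edge of G. Contracting each set to a single vertex therefore yields K_{4} as a minor, and since treewidth is minor-monotone, tw(G) ≥ tw(K_{4}) = 3. Therefore the treewidth is 3.

3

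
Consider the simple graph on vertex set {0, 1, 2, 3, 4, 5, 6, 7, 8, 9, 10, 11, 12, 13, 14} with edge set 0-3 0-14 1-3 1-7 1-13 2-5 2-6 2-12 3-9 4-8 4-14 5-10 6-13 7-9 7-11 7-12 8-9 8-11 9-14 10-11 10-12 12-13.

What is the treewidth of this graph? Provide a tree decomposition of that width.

Each bag holds 4 vertices, so the decomposition has width 3, which upper-bounds the treewidth. For the lower bound: the 4 vertex sets {2,5,6}, {10}, {12}, {1,7,11,13} are disjoint, each induces a connected subgraph, and every pair is joined by at least one edge of G. Contracting each set to a single vertex therefore yields K_{4} as a minor, and since treewidth is minor-monotone, tw(G) ≥ tw(K_{4}) = 3. The upper and lower bounds meet at 3, so that is the treewidth.

Treewidth 3.
One optimal decomposition is:
Bags: B1 = {2, 5, 6, 10}  B2 = {2, 6, 10, 12}  B3 = {6, 10, 12, 13}  B4 = {10, 11, 12, 13}  B5 = {7, 11, 12, 13}  B6 = {1, 7, 11, 13}  B7 = {1, 7, 8, 11}  B8 = {1, 7, 8, 9}  B9 = {1, 3, 8, 9}  B10 = {3, 4, 8, 9}  B11 = {3, 4, 9, 14}  B12 = {0, 3, 4, 14}
Tree: B1–B2, B2–B3, B3–B4, B4–B5, B5–B6, B6–B7, B7–B8, B8–B9, B9–B10, B10–B11, B11–B12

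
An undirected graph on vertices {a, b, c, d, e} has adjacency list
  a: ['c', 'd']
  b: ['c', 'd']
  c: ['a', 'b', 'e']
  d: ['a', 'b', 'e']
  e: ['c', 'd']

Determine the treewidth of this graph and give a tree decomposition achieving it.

Each bag holds 3 vertices, so the decomposition has width 2, which upper-bounds the treewidth. The edges d–a–c–b–d form a cycle, so G is not a tree and its treewidth is at least 2. Combining the bounds, tw(G) = 2.

Treewidth 2.
One such decomposition:
Bags: B1 = {a, c, d}  B2 = {b, c, d}  B3 = {c, d, e}
Tree: B1–B2, B2–B3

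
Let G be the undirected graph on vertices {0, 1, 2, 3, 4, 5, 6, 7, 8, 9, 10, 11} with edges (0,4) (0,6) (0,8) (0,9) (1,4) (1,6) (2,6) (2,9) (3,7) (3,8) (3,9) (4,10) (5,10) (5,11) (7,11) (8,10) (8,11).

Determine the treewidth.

3

A width-3 tree decomposition is:
Bags: B1 = {5, 7, 10, 11}  B2 = {7, 8, 10, 11}  B3 = {3, 7, 8, 10}  B4 = {3, 4, 8, 10}  B5 = {0, 3, 4, 8}  B6 = {0, 3, 4, 9}  B7 = {0, 1, 4, 9}  B8 = {0, 1, 6, 9}  B9 = {1, 2, 6, 9}
Tree: B1–B2, B2–B3, B3–B4, B4–B5, B5–B6, B6–B7, B7–B8, B8–B9
Each bag holds 4 vertices, so the decomposition has width 3, which upper-bounds the treewidth. For the lower bound: the 4 vertex sets {5,7,11}, {10}, {8}, {0,3,4,9} are disjoint, each induces a connected subgraph, and every pair is joined by at least one edge of G. Contracting each set to a single vertex therefore yields K_{4} as a minor, and since treewidth is minor-monotone, tw(G) ≥ tw(K_{4}) = 3. Therefore the treewidth is 3.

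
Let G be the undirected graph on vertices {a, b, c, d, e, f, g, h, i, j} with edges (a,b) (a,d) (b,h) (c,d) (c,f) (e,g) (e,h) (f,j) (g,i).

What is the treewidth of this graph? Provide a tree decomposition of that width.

The largest bag has 2 vertices, giving width 1; this decomposition certifies tw(G) ≤ 1. G has an edge, so its treewidth is at least 1. Combining the bounds, tw(G) = 1.

Treewidth 1.
One such decomposition:
Bags: B1 = {g, i}  B2 = {e, g}  B3 = {e, h}  B4 = {b, h}  B5 = {a, b}  B6 = {a, d}  B7 = {c, d}  B8 = {c, f}  B9 = {f, j}
Tree: B1–B2, B2–B3, B3–B4, B4–B5, B5–B6, B6–B7, B7–B8, B8–B9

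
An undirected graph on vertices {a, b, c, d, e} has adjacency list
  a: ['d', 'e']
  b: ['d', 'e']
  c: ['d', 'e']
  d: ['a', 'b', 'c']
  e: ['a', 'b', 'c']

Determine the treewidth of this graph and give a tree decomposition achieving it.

Each bag holds 3 vertices, so the decomposition has width 2, which upper-bounds the treewidth. For the lower bound, G contains the cycle d–b–e–a–d, so G is not a forest; only forests have treewidth ≤ 1, hence tw(G) ≥ 2. The upper and lower bounds meet at 2, so that is the treewidth.

Treewidth 2.
Bags: B1 = {b, d, e}  B2 = {a, d, e}  B3 = {c, d, e}
Tree: B1–B2, B2–B3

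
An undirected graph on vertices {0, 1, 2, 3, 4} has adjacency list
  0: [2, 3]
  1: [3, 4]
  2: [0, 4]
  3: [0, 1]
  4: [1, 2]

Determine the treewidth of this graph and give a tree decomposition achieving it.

Treewidth 2.
Bags: B1 = {0, 2, 4}  B2 = {0, 1, 4}  B3 = {0, 1, 3}
Tree: B1–B2, B2–B3

Each bag holds 3 vertices, so the decomposition has width 2, which upper-bounds the treewidth. For the lower bound, G contains the cycle 0–2–4–1–3–0, so G is not a forest; only forests have treewidth ≤ 1, hence tw(G) ≥ 2. The upper and lower bounds meet at 2, so that is the treewidth.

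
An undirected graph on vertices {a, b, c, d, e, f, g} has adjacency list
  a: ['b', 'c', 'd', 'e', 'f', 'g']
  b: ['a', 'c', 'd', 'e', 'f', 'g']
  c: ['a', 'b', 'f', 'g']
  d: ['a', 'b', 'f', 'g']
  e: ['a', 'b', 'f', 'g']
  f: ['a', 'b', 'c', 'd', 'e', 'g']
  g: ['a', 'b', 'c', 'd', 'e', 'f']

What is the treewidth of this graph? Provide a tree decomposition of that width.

The largest bag has 5 vertices, giving width 4; this decomposition certifies tw(G) ≤ 4. On the other hand G contains the 5-clique {a, b, d, f, g}. A clique must lie in a single bag of any decomposition, so no decomposition can have width below 4. Combining the bounds, tw(G) = 4.

Treewidth 4.
Bags: B1 = {a, b, e, f, g}  B2 = {a, b, c, f, g}  B3 = {a, b, d, f, g}
Tree: B1–B2, B2–B3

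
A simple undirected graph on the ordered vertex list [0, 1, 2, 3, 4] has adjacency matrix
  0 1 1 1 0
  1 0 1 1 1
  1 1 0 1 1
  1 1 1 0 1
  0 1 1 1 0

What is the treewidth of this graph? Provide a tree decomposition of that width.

The largest bag has 4 vertices, giving width 3; this decomposition certifies tw(G) ≤ 3. For the lower bound, the 4 vertices {0, 1, 2, 3} are pairwise adjacent, and any tree decomposition puts a clique entirely inside one bag — forcing width ≥ 3. Therefore the treewidth is 3.

Treewidth 3.
One such decomposition:
Bags: B1 = {1, 2, 3, 4}  B2 = {0, 1, 2, 3}
Tree: B1–B2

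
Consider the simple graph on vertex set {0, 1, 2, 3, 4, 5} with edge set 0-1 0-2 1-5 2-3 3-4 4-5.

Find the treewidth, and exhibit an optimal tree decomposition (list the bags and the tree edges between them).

Every bag has size at most 3, so the width is 3 − 1 = 2 and tw(G) ≤ 2. Since 4–3–2–0–1–5–4 is a cycle in G, G is not acyclic. Forests are exactly the graphs of treewidth ≤ 1, so tw(G) ≥ 2. Therefore the treewidth is 2.

Treewidth 2.
One optimal decomposition is:
Bags: B1 = {2, 3, 4}  B2 = {0, 2, 4}  B3 = {0, 1, 4}  B4 = {1, 4, 5}
Tree: B1–B2, B2–B3, B3–B4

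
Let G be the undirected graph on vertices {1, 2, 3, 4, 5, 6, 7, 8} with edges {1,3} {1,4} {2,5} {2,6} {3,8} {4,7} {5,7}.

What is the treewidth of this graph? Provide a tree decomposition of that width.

Treewidth 1.
One optimal decomposition is:
Bags: B1 = {3, 8}  B2 = {1, 3}  B3 = {1, 4}  B4 = {4, 7}  B5 = {5, 7}  B6 = {2, 5}  B7 = {2, 6}
Tree: B1–B2, B2–B3, B3–B4, B4–B5, B5–B6, B6–B7

Each bag holds 2 vertices, so the decomposition has width 1, which upper-bounds the treewidth. G has an edge, so its treewidth is at least 1. The upper and lower bounds meet at 1, so that is the treewidth.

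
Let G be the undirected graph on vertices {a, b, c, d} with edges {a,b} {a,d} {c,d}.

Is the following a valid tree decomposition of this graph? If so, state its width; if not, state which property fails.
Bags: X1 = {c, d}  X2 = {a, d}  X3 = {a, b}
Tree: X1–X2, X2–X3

Yes; width 1.

Checking the three conditions: (i) the bags cover all of {a, b, c, d}; (ii) for each edge, some bag contains both endpoints; (iii) the bags containing any fixed vertex form a subtree. All hold, so the decomposition is valid with width 2 − 1 = 1.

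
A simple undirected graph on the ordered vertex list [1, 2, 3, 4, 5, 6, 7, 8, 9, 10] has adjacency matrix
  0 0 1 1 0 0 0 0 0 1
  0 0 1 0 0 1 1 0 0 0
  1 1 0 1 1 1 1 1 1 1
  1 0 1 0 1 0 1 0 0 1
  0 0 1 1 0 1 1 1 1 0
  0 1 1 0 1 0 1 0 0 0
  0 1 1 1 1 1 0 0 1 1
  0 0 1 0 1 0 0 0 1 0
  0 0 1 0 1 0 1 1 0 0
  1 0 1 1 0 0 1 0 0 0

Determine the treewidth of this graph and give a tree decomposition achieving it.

Treewidth 3.
Bags: B1 = {3, 5, 6, 7}  B2 = {3, 4, 5, 7}  B3 = {3, 4, 7, 10}  B4 = {3, 5, 7, 9}  B5 = {2, 3, 6, 7}  B6 = {3, 5, 8, 9}  B7 = {1, 3, 4, 10}
Tree: B1–B2, B2–B3, B2–B4, B1–B5, B4–B6, B3–B7

The largest bag has 4 vertices, giving width 3; this decomposition certifies tw(G) ≤ 3. On the other hand G contains the 4-clique {3, 5, 8, 9}. A clique must lie in a single bag of any decomposition, so no decomposition can have width below 3. Hence tw(G) = 3 exactly.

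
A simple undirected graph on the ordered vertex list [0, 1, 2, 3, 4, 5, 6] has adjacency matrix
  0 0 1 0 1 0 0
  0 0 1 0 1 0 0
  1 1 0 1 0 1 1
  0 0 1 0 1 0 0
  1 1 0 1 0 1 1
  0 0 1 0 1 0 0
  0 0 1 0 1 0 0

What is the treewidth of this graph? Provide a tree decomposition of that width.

Every bag has size at most 3, so the width is 3 − 1 = 2 and tw(G) ≤ 2. The edges 2–0–4–1–2 form a cycle, so G is not a tree and its treewidth is at least 2. The upper and lower bounds meet at 2, so that is the treewidth.

Treewidth 2.
One such decomposition:
Bags: B1 = {0, 2, 4}  B2 = {1, 2, 4}  B3 = {2, 3, 4}  B4 = {2, 4, 5}  B5 = {2, 4, 6}
Tree: B1–B2, B2–B3, B3–B4, B4–B5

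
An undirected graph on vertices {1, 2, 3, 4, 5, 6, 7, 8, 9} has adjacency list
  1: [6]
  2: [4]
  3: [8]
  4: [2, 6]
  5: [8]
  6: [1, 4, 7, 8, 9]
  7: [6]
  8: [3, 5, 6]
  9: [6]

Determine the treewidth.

1

A width-1 tree decomposition is:
Bags: B1 = {6, 7}  B2 = {6, 8}  B3 = {3, 8}  B4 = {4, 6}  B5 = {6, 9}  B6 = {5, 8}  B7 = {2, 4}  B8 = {1, 6}
Tree: B1–B2, B2–B3, B2–B4, B2–B5, B2–B6, B4–B7, B1–B8
The largest bag has 2 vertices, giving width 1; this decomposition certifies tw(G) ≤ 1. Any graph with an edge has treewidth ≥ 1, and G has the edge 6–7. Therefore the treewidth is 1.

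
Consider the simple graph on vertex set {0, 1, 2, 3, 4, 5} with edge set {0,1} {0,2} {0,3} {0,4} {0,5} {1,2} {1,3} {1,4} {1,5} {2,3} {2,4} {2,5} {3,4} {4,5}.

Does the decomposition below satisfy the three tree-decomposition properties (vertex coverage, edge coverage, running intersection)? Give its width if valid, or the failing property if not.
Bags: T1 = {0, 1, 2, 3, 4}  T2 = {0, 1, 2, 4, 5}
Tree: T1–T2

Vertex coverage: the bags together contain {0, 1, 2, 3, 4, 5}, the full vertex set. Edge coverage: each edge of G has both endpoints in at least one bag. Running intersection: for every vertex, the bags containing it form a connected subtree. All three properties hold, so this is a valid tree decomposition of width max|bag| − 1 = 4, and hence tw(G) ≤ 4.

Yes; width 4.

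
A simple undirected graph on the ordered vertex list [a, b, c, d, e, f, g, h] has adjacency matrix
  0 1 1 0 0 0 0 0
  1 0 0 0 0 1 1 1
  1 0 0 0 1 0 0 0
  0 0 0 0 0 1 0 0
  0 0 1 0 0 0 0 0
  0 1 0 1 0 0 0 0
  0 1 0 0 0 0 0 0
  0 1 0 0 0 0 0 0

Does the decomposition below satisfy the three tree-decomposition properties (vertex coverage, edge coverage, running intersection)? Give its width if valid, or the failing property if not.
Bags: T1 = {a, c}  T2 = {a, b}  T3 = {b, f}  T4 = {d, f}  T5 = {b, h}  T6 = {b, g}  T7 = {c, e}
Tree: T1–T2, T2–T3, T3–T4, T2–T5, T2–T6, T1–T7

Yes; width 1.

Checking the three conditions: (i) the bags cover all of {a, b, c, d, e, f, g, h}; (ii) for each edge, some bag contains both endpoints; (iii) the bags containing any fixed vertex form a subtree. All hold, so the decomposition is valid with width 2 − 1 = 1.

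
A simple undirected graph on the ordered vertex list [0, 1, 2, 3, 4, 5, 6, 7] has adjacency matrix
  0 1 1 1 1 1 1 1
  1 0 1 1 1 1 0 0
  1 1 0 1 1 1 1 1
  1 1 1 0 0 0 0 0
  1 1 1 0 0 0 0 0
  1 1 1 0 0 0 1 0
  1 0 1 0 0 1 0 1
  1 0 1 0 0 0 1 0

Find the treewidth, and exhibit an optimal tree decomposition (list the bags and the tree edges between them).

Each bag holds 4 vertices, so the decomposition has width 3, which upper-bounds the treewidth. Conversely, {0, 1, 2, 3} is a clique of size 4, and the vertices of any clique must share a bag in every tree decomposition; so some bag has ≥ 4 vertices and tw(G) ≥ 3. Hence tw(G) = 3 exactly.

Treewidth 3.
One optimal decomposition is:
Bags: B1 = {0, 1, 2, 4}  B2 = {0, 1, 2, 3}  B3 = {0, 1, 2, 5}  B4 = {0, 2, 5, 6}  B5 = {0, 2, 6, 7}
Tree: B1–B2, B1–B3, B3–B4, B4–B5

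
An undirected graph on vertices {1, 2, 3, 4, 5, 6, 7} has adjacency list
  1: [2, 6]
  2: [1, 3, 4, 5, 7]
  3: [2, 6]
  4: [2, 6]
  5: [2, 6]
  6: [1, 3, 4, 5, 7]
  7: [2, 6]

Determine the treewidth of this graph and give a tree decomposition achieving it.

Each bag holds 3 vertices, so the decomposition has width 2, which upper-bounds the treewidth. For the lower bound, G contains the cycle 6–7–2–1–6, so G is not a forest; only forests have treewidth ≤ 1, hence tw(G) ≥ 2. Combining the bounds, tw(G) = 2.

Treewidth 2.
Bags: B1 = {2, 6, 7}  B2 = {1, 2, 6}  B3 = {2, 5, 6}  B4 = {2, 4, 6}  B5 = {2, 3, 6}
Tree: B1–B2, B2–B3, B3–B4, B4–B5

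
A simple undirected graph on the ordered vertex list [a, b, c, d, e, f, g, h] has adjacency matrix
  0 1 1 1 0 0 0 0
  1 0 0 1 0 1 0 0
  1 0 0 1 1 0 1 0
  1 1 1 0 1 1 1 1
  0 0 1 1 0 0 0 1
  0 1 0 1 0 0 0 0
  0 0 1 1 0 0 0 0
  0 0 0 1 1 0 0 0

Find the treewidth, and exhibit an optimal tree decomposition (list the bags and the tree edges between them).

Treewidth 2.
One such decomposition:
Bags: B1 = {c, d, e}  B2 = {a, c, d}  B3 = {d, e, h}  B4 = {a, b, d}  B5 = {b, d, f}  B6 = {c, d, g}
Tree: B1–B2, B1–B3, B2–B4, B4–B5, B1–B6

The largest bag has 3 vertices, giving width 2; this decomposition certifies tw(G) ≤ 2. For the lower bound, the 3 vertices {d, e, h} are pairwise adjacent, and any tree decomposition puts a clique entirely inside one bag — forcing width ≥ 2. Therefore the treewidth is 2.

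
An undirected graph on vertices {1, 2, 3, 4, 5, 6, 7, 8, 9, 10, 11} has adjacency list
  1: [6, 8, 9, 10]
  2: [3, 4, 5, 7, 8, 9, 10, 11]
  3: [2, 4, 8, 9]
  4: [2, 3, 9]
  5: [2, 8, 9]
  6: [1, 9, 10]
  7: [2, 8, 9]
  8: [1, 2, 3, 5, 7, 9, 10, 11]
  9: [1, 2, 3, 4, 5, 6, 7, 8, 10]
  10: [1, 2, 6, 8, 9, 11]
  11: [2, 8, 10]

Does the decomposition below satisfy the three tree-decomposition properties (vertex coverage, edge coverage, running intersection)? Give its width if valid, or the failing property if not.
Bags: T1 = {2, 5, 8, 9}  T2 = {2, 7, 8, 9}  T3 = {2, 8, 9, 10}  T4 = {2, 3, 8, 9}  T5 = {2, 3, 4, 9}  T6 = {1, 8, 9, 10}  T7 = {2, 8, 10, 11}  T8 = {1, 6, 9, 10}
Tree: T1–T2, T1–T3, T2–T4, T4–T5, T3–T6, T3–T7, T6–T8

Checking the three conditions: (i) the bags cover all of {1, 2, 3, 4, 5, 6, 7, 8, 9, 10, 11}; (ii) for each edge, some bag contains both endpoints; (iii) the bags containing any fixed vertex form a subtree. All hold, so the decomposition is valid with width 4 − 1 = 3.

Yes; width 3.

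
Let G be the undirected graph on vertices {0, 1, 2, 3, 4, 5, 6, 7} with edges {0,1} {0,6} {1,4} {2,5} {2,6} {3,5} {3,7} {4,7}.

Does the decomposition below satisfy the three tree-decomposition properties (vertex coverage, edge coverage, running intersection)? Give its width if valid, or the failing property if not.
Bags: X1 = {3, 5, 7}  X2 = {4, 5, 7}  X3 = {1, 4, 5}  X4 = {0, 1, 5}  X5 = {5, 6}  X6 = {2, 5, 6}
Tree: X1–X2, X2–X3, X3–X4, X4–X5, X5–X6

A tree decomposition must satisfy three properties: every vertex lies in some bag; for every edge, both endpoints lie together in some bag; and for every vertex, the bags containing it form a connected subtree. Here edge (0,6) lies in no bag, so the decomposition is invalid.

No — edge (0,6) lies in no bag.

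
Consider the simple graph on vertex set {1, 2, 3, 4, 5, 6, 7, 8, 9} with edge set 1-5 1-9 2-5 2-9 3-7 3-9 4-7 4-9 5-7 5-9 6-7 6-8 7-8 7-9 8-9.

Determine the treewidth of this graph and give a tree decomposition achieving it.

Treewidth 2.
Bags: B1 = {3, 7, 9}  B2 = {5, 7, 9}  B3 = {2, 5, 9}  B4 = {7, 8, 9}  B5 = {4, 7, 9}  B6 = {6, 7, 8}  B7 = {1, 5, 9}
Tree: B1–B2, B2–B3, B1–B4, B2–B5, B4–B6, B2–B7

The largest bag has 3 vertices, giving width 2; this decomposition certifies tw(G) ≤ 2. On the other hand G contains the 3-clique {1, 5, 9}. A clique must lie in a single bag of any decomposition, so no decomposition can have width below 2. The upper and lower bounds meet at 2, so that is the treewidth.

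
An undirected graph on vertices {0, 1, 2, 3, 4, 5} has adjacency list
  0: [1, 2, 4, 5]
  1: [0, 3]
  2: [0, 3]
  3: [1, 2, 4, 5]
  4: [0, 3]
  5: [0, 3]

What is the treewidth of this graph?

A width-2 tree decomposition is:
Bags: B1 = {0, 2, 3}  B2 = {0, 1, 3}  B3 = {0, 3, 5}  B4 = {0, 3, 4}
Tree: B1–B2, B2–B3, B3–B4
The largest bag has 3 vertices, giving width 2; this decomposition certifies tw(G) ≤ 2. The edges 3–2–0–1–3 form a cycle, so G is not a tree and its treewidth is at least 2. The upper and lower bounds meet at 2, so that is the treewidth.

2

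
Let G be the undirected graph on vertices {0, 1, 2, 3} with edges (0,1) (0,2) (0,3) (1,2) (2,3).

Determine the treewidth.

2

A width-2 tree decomposition is:
Bags: B1 = {0, 1, 2}  B2 = {0, 2, 3}
Tree: B1–B2
The largest bag has 3 vertices, giving width 2; this decomposition certifies tw(G) ≤ 2. Conversely, {0, 1, 2} is a clique of size 3, and the vertices of any clique must share a bag in every tree decomposition; so some bag has ≥ 3 vertices and tw(G) ≥ 2. The upper and lower bounds meet at 2, so that is the treewidth.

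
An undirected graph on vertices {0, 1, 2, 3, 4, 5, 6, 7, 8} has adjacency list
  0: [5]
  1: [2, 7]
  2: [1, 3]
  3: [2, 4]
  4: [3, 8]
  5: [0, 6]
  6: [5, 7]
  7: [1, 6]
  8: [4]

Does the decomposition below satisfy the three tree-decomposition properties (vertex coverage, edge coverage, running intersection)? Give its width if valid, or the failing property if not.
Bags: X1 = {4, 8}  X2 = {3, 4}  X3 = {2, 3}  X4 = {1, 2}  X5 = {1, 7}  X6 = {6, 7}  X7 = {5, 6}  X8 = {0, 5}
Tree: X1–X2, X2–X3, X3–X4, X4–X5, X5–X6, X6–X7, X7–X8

Vertex coverage: the bags together contain {0, 1, 2, 3, 4, 5, 6, 7, 8}, the full vertex set. Edge coverage: each edge of G has both endpoints in at least one bag. Running intersection: for every vertex, the bags containing it form a connected subtree. All three properties hold, so this is a valid tree decomposition of width max|bag| − 1 = 1, and hence tw(G) ≤ 1.

Yes; width 1.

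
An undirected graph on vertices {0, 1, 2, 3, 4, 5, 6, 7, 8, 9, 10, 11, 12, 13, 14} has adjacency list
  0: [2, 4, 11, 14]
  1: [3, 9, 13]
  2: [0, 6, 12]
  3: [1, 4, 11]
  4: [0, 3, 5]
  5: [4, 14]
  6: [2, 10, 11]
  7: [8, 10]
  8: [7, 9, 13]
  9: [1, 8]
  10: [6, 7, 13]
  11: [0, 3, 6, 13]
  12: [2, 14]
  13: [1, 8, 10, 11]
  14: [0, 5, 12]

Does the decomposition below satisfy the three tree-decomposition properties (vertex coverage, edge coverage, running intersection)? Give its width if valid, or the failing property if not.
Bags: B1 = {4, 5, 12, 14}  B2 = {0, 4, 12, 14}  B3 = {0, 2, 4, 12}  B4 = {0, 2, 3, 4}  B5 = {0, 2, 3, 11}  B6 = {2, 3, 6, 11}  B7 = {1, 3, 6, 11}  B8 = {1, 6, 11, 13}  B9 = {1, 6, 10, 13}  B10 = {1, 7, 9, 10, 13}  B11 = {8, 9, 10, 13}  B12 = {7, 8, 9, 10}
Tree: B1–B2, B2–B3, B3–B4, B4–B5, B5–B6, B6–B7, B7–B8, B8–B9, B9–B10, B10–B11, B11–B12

A tree decomposition must satisfy three properties: every vertex lies in some bag; for every edge, both endpoints lie together in some bag; and for every vertex, the bags containing it form a connected subtree. Here bags containing vertex 7 are not connected in the tree, so the decomposition is invalid.

No — bags containing vertex 7 are not connected in the tree.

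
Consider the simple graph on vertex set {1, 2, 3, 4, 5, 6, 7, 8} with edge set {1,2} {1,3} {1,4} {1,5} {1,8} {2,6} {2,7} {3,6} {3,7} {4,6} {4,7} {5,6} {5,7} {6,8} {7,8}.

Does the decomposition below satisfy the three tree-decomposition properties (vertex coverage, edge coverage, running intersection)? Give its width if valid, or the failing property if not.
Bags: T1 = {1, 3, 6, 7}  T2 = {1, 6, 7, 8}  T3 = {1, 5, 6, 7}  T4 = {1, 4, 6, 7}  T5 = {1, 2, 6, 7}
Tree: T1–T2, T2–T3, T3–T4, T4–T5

Vertex coverage: the bags together contain {1, 2, 3, 4, 5, 6, 7, 8}, the full vertex set. Edge coverage: each edge of G has both endpoints in at least one bag. Running intersection: for every vertex, the bags containing it form a connected subtree. All three properties hold, so this is a valid tree decomposition of width max|bag| − 1 = 3, and hence tw(G) ≤ 3.

Yes; width 3.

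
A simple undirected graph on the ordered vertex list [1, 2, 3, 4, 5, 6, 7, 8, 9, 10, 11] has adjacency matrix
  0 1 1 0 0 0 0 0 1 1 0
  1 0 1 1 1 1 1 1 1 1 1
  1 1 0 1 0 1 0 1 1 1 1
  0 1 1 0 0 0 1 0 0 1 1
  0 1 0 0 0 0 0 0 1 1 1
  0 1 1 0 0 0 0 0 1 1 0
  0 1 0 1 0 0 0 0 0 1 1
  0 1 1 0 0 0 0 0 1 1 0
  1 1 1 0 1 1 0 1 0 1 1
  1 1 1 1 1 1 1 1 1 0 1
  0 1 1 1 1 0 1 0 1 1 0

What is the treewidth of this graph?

4

A width-4 tree decomposition is:
Bags: B1 = {2, 3, 8, 9, 10}  B2 = {2, 3, 9, 10, 11}  B3 = {2, 3, 6, 9, 10}  B4 = {2, 3, 4, 10, 11}  B5 = {2, 4, 7, 10, 11}  B6 = {1, 2, 3, 9, 10}  B7 = {2, 5, 9, 10, 11}
Tree: B1–B2, B2–B3, B2–B4, B4–B5, B1–B6, B2–B7
Every bag has size at most 5, so the width is 5 − 1 = 4 and tw(G) ≤ 4. Conversely, {2, 3, 8, 9, 10} is a clique of size 5, and the vertices of any clique must share a bag in every tree decomposition; so some bag has ≥ 5 vertices and tw(G) ≥ 4. Therefore the treewidth is 4.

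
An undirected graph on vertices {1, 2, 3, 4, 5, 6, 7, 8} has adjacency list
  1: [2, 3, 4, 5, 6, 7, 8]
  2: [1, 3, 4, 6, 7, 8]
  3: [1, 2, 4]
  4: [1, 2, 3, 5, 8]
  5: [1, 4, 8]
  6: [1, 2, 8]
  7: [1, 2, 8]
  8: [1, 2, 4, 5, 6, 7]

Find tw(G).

3

A width-3 tree decomposition is:
Bags: B1 = {1, 2, 4, 8}  B2 = {1, 4, 5, 8}  B3 = {1, 2, 7, 8}  B4 = {1, 2, 3, 4}  B5 = {1, 2, 6, 8}
Tree: B1–B2, B1–B3, B1–B4, B3–B5
Every bag has size at most 4, so the width is 4 − 1 = 3 and tw(G) ≤ 3. On the other hand G contains the 4-clique {1, 2, 4, 8}. A clique must lie in a single bag of any decomposition, so no decomposition can have width below 3. Combining the bounds, tw(G) = 3.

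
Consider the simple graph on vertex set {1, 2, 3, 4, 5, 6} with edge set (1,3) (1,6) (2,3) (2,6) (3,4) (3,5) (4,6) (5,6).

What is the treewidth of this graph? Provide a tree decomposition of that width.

Treewidth 2.
One optimal decomposition is:
Bags: B1 = {2, 3, 6}  B2 = {3, 4, 6}  B3 = {1, 3, 6}  B4 = {3, 5, 6}
Tree: B1–B2, B2–B3, B3–B4

Every bag has size at most 3, so the width is 3 − 1 = 2 and tw(G) ≤ 2. Since 3–2–6–4–3 is a cycle in G, G is not acyclic. Forests are exactly the graphs of treewidth ≤ 1, so tw(G) ≥ 2. Hence tw(G) = 2 exactly.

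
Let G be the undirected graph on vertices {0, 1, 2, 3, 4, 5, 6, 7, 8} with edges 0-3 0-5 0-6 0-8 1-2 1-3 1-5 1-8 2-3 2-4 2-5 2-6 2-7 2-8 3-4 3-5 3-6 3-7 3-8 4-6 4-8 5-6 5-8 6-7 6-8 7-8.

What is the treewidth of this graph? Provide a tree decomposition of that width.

Treewidth 4.
Bags: B1 = {2, 3, 4, 6, 8}  B2 = {2, 3, 5, 6, 8}  B3 = {1, 2, 3, 5, 8}  B4 = {0, 3, 5, 6, 8}  B5 = {2, 3, 6, 7, 8}
Tree: B1–B2, B2–B3, B2–B4, B2–B5

The largest bag has 5 vertices, giving width 4; this decomposition certifies tw(G) ≤ 4. Conversely, {0, 3, 5, 6, 8} is a clique of size 5, and the vertices of any clique must share a bag in every tree decomposition; so some bag has ≥ 5 vertices and tw(G) ≥ 4. Hence tw(G) = 4 exactly.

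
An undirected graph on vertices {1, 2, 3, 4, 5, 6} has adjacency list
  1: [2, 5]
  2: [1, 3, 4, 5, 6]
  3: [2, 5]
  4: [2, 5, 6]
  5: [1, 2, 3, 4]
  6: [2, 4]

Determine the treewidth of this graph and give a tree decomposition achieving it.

Treewidth 2.
One optimal decomposition is:
Bags: B1 = {1, 2, 5}  B2 = {2, 4, 5}  B3 = {2, 4, 6}  B4 = {2, 3, 5}
Tree: B1–B2, B2–B3, B2–B4

The largest bag has 3 vertices, giving width 2; this decomposition certifies tw(G) ≤ 2. On the other hand G contains the 3-clique {1, 2, 5}. A clique must lie in a single bag of any decomposition, so no decomposition can have width below 2. Therefore the treewidth is 2.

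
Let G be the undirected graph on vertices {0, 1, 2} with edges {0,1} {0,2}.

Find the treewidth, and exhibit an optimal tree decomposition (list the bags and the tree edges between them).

The largest bag has 2 vertices, giving width 1; this decomposition certifies tw(G) ≤ 1. Since G has at least one edge (e.g. 2–0), it is not an edgeless graph, so tw(G) ≥ 1. Hence tw(G) = 1 exactly.

Treewidth 1.
One optimal decomposition is:
Bags: B1 = {0, 2}  B2 = {0, 1}
Tree: B1–B2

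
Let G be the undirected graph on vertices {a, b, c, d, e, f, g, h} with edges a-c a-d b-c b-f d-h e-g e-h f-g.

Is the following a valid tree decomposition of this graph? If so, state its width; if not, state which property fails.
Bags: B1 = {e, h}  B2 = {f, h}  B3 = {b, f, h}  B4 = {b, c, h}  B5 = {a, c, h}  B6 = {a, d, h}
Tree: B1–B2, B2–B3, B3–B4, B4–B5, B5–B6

No — vertex g appears in no bag.

A tree decomposition must satisfy three properties: every vertex lies in some bag; for every edge, both endpoints lie together in some bag; and for every vertex, the bags containing it form a connected subtree. Here vertex g appears in no bag, so the decomposition is invalid.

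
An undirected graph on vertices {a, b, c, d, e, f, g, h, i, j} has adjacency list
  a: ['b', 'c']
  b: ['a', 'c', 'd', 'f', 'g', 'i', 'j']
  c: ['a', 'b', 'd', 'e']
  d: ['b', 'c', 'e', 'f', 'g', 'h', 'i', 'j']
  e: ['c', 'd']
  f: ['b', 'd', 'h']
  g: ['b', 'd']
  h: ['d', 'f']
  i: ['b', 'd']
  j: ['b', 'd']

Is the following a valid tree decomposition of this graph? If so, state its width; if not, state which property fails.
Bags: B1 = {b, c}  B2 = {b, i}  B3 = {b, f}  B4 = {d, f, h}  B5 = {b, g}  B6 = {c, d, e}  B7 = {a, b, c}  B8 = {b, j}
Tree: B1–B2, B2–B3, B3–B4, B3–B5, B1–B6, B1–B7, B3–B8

A tree decomposition must satisfy three properties: every vertex lies in some bag; for every edge, both endpoints lie together in some bag; and for every vertex, the bags containing it form a connected subtree. Here edge (d,b) lies in no bag, so the decomposition is invalid.

No — edge (d,b) lies in no bag.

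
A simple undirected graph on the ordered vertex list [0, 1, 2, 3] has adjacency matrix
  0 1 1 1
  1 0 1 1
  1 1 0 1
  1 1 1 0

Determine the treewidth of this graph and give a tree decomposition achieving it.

Treewidth 3.
Bags: B1 = {0, 1, 2, 3}
Tree: (single bag)

With just one bag of size 4, the width is 4 − 1 = 3, so tw(G) ≤ 3. On the other hand G contains the 4-clique {0, 1, 2, 3}. A clique must lie in a single bag of any decomposition, so no decomposition can have width below 3. Hence tw(G) = 3 exactly.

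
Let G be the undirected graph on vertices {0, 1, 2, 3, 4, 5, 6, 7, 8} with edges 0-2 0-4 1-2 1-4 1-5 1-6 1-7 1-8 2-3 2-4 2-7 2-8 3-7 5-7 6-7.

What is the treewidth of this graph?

A width-2 tree decomposition is:
Bags: B1 = {1, 5, 7}  B2 = {1, 2, 7}  B3 = {2, 3, 7}  B4 = {1, 2, 8}  B5 = {1, 6, 7}  B6 = {1, 2, 4}  B7 = {0, 2, 4}
Tree: B1–B2, B2–B3, B2–B4, B1–B5, B4–B6, B6–B7
Every bag has size at most 3, so the width is 3 − 1 = 2 and tw(G) ≤ 2. For the lower bound, the 3 vertices {0, 2, 4} are pairwise adjacent, and any tree decomposition puts a clique entirely inside one bag — forcing width ≥ 2. Therefore the treewidth is 2.

2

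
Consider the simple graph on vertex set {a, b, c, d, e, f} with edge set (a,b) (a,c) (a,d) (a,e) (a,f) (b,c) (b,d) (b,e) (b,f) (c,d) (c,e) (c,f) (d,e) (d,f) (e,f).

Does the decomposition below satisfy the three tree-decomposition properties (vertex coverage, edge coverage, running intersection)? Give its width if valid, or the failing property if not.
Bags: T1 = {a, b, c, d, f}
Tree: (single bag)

A tree decomposition must satisfy three properties: every vertex lies in some bag; for every edge, both endpoints lie together in some bag; and for every vertex, the bags containing it form a connected subtree. Here vertex e appears in no bag, so the decomposition is invalid.

No — vertex e appears in no bag.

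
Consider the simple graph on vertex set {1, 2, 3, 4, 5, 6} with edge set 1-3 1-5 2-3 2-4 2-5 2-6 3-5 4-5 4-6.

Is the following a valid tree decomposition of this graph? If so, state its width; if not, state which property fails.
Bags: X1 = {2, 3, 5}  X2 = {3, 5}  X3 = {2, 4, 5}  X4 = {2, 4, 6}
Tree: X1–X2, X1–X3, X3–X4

A tree decomposition must satisfy three properties: every vertex lies in some bag; for every edge, both endpoints lie together in some bag; and for every vertex, the bags containing it form a connected subtree. Here vertex 1 appears in no bag, so the decomposition is invalid.

No — vertex 1 appears in no bag.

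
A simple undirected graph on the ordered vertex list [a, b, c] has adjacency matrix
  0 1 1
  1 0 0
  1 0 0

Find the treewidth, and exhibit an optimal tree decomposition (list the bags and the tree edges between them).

Each bag holds 2 vertices, so the decomposition has width 1, which upper-bounds the treewidth. G has an edge, so its treewidth is at least 1. Therefore the treewidth is 1.

Treewidth 1.
One optimal decomposition is:
Bags: B1 = {a, b}  B2 = {a, c}
Tree: B1–B2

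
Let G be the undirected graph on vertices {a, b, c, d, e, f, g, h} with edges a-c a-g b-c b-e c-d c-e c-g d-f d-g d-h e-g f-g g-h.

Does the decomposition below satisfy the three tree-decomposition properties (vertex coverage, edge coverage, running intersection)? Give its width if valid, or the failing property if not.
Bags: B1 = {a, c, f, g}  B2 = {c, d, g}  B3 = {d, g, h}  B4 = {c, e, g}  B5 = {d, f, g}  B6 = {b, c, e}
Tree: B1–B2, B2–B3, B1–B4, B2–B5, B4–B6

No — bags containing vertex f are not connected in the tree.

A tree decomposition must satisfy three properties: every vertex lies in some bag; for every edge, both endpoints lie together in some bag; and for every vertex, the bags containing it form a connected subtree. Here bags containing vertex f are not connected in the tree, so the decomposition is invalid.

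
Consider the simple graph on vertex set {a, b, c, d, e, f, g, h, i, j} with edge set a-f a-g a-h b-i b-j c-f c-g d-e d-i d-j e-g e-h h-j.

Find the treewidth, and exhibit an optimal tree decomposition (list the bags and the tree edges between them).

Treewidth 2.
One optimal decomposition is:
Bags: B1 = {c, f, g}  B2 = {a, f, g}  B3 = {a, e, g}  B4 = {a, e, h}  B5 = {d, e, h}  B6 = {d, h, j}  B7 = {d, i, j}  B8 = {b, i, j}
Tree: B1–B2, B2–B3, B3–B4, B4–B5, B5–B6, B6–B7, B7–B8

Every bag has size at most 3, so the width is 3 − 1 = 2 and tw(G) ≤ 2. For the lower bound, G contains the cycle c–f–a–g–c, so G is not a forest; only forests have treewidth ≤ 1, hence tw(G) ≥ 2. Therefore the treewidth is 2.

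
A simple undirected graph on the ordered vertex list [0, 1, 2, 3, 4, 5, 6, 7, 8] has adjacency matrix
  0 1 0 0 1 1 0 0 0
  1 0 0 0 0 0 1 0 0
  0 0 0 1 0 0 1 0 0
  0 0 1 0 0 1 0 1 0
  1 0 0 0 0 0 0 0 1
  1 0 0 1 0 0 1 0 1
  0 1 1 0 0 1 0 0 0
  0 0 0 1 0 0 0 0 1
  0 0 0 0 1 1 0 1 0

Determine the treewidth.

A width-3 tree decomposition is:
Bags: B1 = {0, 1, 2, 6}  B2 = {0, 2, 5, 6}  B3 = {0, 2, 3, 5}  B4 = {0, 3, 4, 5}  B5 = {3, 4, 5, 8}  B6 = {3, 4, 7, 8}
Tree: B1–B2, B2–B3, B3–B4, B4–B5, B5–B6
Every bag has size at most 4, so the width is 4 − 1 = 3 and tw(G) ≤ 3. For the lower bound: the 4 vertex sets {1,2,6}, {0}, {5}, {3,4,7,8} are disjoint, each induces a connected subgraph, and every pair is joined by at least one edge of G. Contracting each set to a single vertex therefore yields K_{4} as a minor, and since treewidth is minor-monotone, tw(G) ≥ tw(K_{4}) = 3. Therefore the treewidth is 3.

3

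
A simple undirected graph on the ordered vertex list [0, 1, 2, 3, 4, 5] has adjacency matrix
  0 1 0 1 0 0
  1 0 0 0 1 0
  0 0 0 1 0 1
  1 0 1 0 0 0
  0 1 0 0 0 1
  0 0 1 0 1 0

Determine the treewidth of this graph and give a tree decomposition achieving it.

Each bag holds 3 vertices, so the decomposition has width 2, which upper-bounds the treewidth. For the lower bound, G contains the cycle 1–0–3–2–5–4–1, so G is not a forest; only forests have treewidth ≤ 1, hence tw(G) ≥ 2. Combining the bounds, tw(G) = 2.

Treewidth 2.
One such decomposition:
Bags: B1 = {0, 1, 3}  B2 = {1, 2, 3}  B3 = {1, 2, 5}  B4 = {1, 4, 5}
Tree: B1–B2, B2–B3, B3–B4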